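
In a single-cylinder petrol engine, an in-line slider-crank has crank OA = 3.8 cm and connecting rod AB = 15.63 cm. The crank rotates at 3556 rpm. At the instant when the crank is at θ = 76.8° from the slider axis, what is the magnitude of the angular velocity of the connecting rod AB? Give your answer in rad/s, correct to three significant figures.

ω = 372.4 rad/s (converted from 3556 rpm).
The rod makes angle φ with the slider axis where L sinφ = r sinθ; differentiating, L cosφ·φ̇ = r ω cosθ.
L cosφ = √(L² − r² sin²θ) = 0.15186 m.
|ω_rod| = r ω |cosθ| / √(L² − r² sin²θ) = 0.038·372.4·0.22835/0.15186 = 21.278 rad/s.

21.3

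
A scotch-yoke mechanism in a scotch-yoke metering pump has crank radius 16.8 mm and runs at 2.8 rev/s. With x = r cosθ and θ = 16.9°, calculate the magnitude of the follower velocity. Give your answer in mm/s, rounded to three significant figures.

85.9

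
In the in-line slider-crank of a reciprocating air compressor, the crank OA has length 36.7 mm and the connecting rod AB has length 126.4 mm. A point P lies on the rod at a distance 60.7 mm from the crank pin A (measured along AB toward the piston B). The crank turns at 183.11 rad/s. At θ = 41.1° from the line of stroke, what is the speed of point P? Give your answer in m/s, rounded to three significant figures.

5.55

ω = 183.1 rad/s.  Crank-pin speed |V_A| = rω = 6.7201 m/s, perpendicular to OA.
Rod angle: sinφ = −(r/L) sinθ ⇒ φ = -11.003°; ω_rod = −rω cosθ/√(L²−r²sin²θ) = -40.814 rad/s.
V_P = V_A + ω_rod × AP, with AP = 0.0607 m along the rod.
Components: V_Px = −rω sinθ − a·ω_rod·sinφ = -4.8905 m/s;  V_Py = rω cosθ + a·ω_rod·cosφ = +2.6322 m/s.
|V_P| = √(V_Px² + V_Py²) = 5.5539 m/s.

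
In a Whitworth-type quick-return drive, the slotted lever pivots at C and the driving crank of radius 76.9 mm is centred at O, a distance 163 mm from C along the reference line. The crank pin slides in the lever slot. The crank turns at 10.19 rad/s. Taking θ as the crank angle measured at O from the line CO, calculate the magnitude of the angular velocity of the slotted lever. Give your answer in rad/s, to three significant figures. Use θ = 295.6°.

2.67

ω = 10.19 rad/s
Crank pin A relative to C: A = (d + r cosθ, r sinθ); lever angle φ = atan2(r sinθ, d + r cosθ).
Differentiating tanφ: φ̇ = rω(d cosθ + r)/(d² + r² + 2dr cosθ).
d² + r² + 2dr cosθ = |CA|² = 0.0433147 m²;  d cosθ + r = +0.14733 m.
|ω_lever| = |0.0769·10.19·+0.14733| / 0.0433147 = 2.6654 rad/s.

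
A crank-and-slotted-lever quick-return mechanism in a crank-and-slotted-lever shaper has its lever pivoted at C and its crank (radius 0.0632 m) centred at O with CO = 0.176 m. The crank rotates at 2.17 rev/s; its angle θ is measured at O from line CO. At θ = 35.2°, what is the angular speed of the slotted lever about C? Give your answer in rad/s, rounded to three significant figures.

3.36

ω = 13.63 rad/s (from 2.17 rev/s).
Crank pin A relative to C: A = (d + r cosθ, r sinθ); lever angle φ = atan2(r sinθ, d + r cosθ).
Differentiating tanφ: φ̇ = rω(d cosθ + r)/(d² + r² + 2dr cosθ).
d² + r² + 2dr cosθ = |CA|² = 0.0531488 m²;  d cosθ + r = +0.20702 m.
|ω_lever| = |0.0632·13.63·+0.20702| / 0.0531488 = 3.3564 rad/s.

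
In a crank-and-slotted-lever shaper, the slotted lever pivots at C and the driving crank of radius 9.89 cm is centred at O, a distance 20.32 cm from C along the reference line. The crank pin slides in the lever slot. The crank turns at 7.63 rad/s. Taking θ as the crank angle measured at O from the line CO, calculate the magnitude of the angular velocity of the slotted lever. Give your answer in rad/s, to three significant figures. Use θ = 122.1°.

0.231

ω = 7.63 rad/s
Crank pin A relative to C: A = (d + r cosθ, r sinθ); lever angle φ = atan2(r sinθ, d + r cosθ).
Differentiating tanφ: φ̇ = rω(d cosθ + r)/(d² + r² + 2dr cosθ).
d² + r² + 2dr cosθ = |CA|² = 0.029713 m²;  d cosθ + r = -0.0090802 m.
|ω_lever| = |0.0989·7.63·-0.0090802| / 0.029713 = 0.23061 rad/s.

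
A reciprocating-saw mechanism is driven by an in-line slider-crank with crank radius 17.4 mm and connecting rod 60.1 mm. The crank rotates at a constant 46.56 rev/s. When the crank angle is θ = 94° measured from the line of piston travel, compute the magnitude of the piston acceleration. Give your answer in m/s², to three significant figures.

ω = 2π·46.6 = 292.5 rad/s
x(θ) = r cosθ + √(L² − r² sin²θ); with ω constant, a = ω²·d²x/dθ².
d²x/dθ² = −r cosθ − r²(cos2θ)/√u − r⁴ sin²2θ/(4u^{3/2}),  u = L² − r² sin²θ = 0.00331072 m².
Substituting r = 0.0174 m, L = 0.0601 m, θ = 94°: d²x/dθ² = +0.0064221 m.
a = ω²·d²x/dθ² = (292.5)²·(+0.0064221) = +549.62 m/s²;  |a| = 549.62 m/s².

550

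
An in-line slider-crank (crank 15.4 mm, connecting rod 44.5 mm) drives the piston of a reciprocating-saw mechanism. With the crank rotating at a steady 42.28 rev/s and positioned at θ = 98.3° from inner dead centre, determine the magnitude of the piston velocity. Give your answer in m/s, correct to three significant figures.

ω = 2π·42.3 = 265.7 rad/s
For an in-line slider-crank, x = r cosθ + √(L² − r² sin²θ), so v = −rω sinθ·[1 + r cosθ/√(L² − r² sin²θ)].
With r = 0.0154 m, L = 0.0445 m, θ = 98.3°: √(L² − r² sin²θ) = 0.041809 m.
v = −0.0154·265.7·0.98953·[1 + 0.0154·-0.14436/0.041809] = -3.833 m/s.
|v| = 3.833 m/s.

3.83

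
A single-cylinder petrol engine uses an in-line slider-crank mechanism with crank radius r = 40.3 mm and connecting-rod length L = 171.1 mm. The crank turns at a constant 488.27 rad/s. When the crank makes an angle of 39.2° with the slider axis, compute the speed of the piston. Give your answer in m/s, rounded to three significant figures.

ω = 488.3 rad/s
For an in-line slider-crank, x = r cosθ + √(L² − r² sin²θ), so v = −rω sinθ·[1 + r cosθ/√(L² − r² sin²θ)].
With r = 0.0403 m, L = 0.1711 m, θ = 39.2°: √(L² − r² sin²θ) = 0.16919 m.
v = −0.0403·488.3·0.63203·[1 + 0.0403·0.77494/0.16919] = -14.732 m/s.
|v| = 14.732 m/s.

14.7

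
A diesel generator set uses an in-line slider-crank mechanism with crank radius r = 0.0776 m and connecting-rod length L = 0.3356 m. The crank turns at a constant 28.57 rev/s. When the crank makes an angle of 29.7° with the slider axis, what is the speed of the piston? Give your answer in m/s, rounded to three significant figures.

8.30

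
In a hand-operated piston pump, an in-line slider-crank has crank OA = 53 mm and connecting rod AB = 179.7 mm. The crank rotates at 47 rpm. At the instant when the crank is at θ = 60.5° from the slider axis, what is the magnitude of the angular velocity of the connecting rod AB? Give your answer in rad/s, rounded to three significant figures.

ω = 4.922 rad/s (converted from 47 rpm).
The rod makes angle φ with the slider axis where L sinφ = r sinθ; differentiating, L cosφ·φ̇ = r ω cosθ.
L cosφ = √(L² − r² sin²θ) = 0.17368 m.
|ω_rod| = r ω |cosθ| / √(L² − r² sin²θ) = 0.053·4.922·0.49242/0.17368 = 0.7396 rad/s.

0.740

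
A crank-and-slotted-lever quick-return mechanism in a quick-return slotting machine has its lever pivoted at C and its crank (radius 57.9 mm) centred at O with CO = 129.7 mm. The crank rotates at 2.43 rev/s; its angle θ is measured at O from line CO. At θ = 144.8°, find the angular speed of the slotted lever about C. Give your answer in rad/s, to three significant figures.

ω = 15.27 rad/s (from 2.43 rev/s).
Crank pin A relative to C: A = (d + r cosθ, r sinθ); lever angle φ = atan2(r sinθ, d + r cosθ).
Differentiating tanφ: φ̇ = rω(d cosθ + r)/(d² + r² + 2dr cosθ).
d² + r² + 2dr cosθ = |CA|² = 0.00790159 m²;  d cosθ + r = -0.048084 m.
|ω_lever| = |0.0579·15.27·-0.048084| / 0.00790159 = 5.3796 rad/s.

5.38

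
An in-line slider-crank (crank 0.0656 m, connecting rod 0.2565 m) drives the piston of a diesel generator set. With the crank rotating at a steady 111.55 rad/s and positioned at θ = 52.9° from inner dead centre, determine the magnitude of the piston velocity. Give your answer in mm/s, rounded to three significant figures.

6760

ω = 111.5 rad/s
For an in-line slider-crank, x = r cosθ + √(L² − r² sin²θ), so v = −rω sinθ·[1 + r cosθ/√(L² − r² sin²θ)].
With r = 0.0656 m, L = 0.2565 m, θ = 52.9°: √(L² − r² sin²θ) = 0.25111 m.
v = −0.0656·111.5·0.79758·[1 + 0.0656·0.60321/0.25111] = -6.7562 m/s.
|v| = 6.7562 m/s = 6756.2 mm/s.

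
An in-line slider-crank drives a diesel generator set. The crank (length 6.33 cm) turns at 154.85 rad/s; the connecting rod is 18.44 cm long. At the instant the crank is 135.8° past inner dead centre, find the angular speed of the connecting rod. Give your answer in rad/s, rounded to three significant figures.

ω = 154.8 rad/s
The rod makes angle φ with the slider axis where L sinφ = r sinθ; differentiating, L cosφ·φ̇ = r ω cosθ.
L cosφ = √(L² − r² sin²θ) = 0.17904 m.
|ω_rod| = r ω |cosθ| / √(L² − r² sin²θ) = 0.0633·154.8·0.71691/0.17904 = 39.249 rad/s.

39.2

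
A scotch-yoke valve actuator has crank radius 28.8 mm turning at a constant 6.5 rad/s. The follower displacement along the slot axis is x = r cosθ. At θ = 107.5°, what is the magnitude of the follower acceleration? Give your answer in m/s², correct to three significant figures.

0.366

ω = 6.5 rad/s
x = r cosθ ⇒ ẍ = −rω² cosθ (ω constant).
|a| = rω²|cosθ| = 0.0288·(6.5)²·|cos 107.5°| = 0.3659 m/s².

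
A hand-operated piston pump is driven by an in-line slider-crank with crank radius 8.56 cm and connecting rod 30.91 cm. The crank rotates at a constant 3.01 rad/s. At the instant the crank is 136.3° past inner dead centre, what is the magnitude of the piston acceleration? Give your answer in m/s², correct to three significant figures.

ω = 3.01 rad/s
x(θ) = r cosθ + √(L² − r² sin²θ); with ω constant, a = ω²·d²x/dθ².
d²x/dθ² = −r cosθ − r²(cos2θ)/√u − r⁴ sin²2θ/(4u^{3/2}),  u = L² − r² sin²θ = 0.0920453 m².
Substituting r = 0.0856 m, L = 0.3091 m, θ = 136.3°: d²x/dθ² = +0.060311 m.
a = ω²·d²x/dθ² = (3.01)²·(+0.060311) = +0.54642 m/s²;  |a| = 0.54642 m/s².

0.546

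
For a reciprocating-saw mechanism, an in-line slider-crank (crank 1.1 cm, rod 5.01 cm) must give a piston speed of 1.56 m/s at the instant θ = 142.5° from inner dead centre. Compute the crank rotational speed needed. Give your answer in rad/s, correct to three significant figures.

283

For an in-line slider-crank, |v_piston| = rω|sinθ|·[1 + r cosθ/√(L² − r² sin²θ)].
With r = 0.011 m, L = 0.0501 m, θ = 142.5°: the bracketed kinematic factor |dx/dθ| = 0.0055194 m.
ω = v/|dx/dθ| = 1.56/0.0055194 = 282.64 rad/s.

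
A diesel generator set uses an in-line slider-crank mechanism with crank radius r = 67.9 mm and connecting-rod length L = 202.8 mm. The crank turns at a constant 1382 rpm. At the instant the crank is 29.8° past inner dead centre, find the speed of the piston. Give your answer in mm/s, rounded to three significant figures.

ω = 2π·1382/60 = 144.7 rad/s
For an in-line slider-crank, x = r cosθ + √(L² − r² sin²θ), so v = −rω sinθ·[1 + r cosθ/√(L² − r² sin²θ)].
With r = 0.0679 m, L = 0.2028 m, θ = 29.8°: √(L² − r² sin²θ) = 0.19997 m.
v = −0.0679·144.7·0.49697·[1 + 0.0679·0.86777/0.19997] = -6.3225 m/s.
|v| = 6.3225 m/s = 6322.5 mm/s.

6320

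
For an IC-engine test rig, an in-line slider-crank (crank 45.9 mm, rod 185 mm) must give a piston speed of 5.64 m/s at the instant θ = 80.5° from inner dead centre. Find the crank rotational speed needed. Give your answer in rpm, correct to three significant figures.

For an in-line slider-crank, |v_piston| = rω|sinθ|·[1 + r cosθ/√(L² − r² sin²θ)].
With r = 0.0459 m, L = 0.185 m, θ = 80.5°: the bracketed kinematic factor |dx/dθ| = 0.047182 m.
ω = v/|dx/dθ| = 5.64/0.047182 = 119.54 rad/s.
N = 60ω/(2π) = 1141.5 rpm.

1140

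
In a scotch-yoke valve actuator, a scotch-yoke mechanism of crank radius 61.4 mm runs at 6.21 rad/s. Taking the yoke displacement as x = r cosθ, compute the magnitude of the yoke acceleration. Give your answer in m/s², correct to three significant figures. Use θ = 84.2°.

0.239

ω = 6.21 rad/s
x = r cosθ ⇒ ẍ = −rω² cosθ (ω constant).
|a| = rω²|cosθ| = 0.0614·(6.21)²·|cos 84.2°| = 0.23928 m/s².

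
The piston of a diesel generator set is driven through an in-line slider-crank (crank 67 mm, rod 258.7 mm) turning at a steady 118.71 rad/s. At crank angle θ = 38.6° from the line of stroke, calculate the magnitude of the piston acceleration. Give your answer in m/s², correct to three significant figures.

ω = 118.7 rad/s
x(θ) = r cosθ + √(L² − r² sin²θ); with ω constant, a = ω²·d²x/dθ².
d²x/dθ² = −r cosθ − r²(cos2θ)/√u − r⁴ sin²2θ/(4u^{3/2}),  u = L² − r² sin²θ = 0.0651785 m².
Substituting r = 0.067 m, L = 0.2587 m, θ = 38.6°: d²x/dθ² = -0.056545 m.
a = ω²·d²x/dθ² = (118.7)²·(-0.056545) = -796.84 m/s²;  |a| = 796.84 m/s².

797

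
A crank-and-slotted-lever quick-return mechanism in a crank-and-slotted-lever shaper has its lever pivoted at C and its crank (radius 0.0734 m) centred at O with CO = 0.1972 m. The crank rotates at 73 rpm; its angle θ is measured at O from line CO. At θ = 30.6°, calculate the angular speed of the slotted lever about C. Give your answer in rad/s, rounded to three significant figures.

1.97

ω = 7.645 rad/s (from 73 rpm).
Crank pin A relative to C: A = (d + r cosθ, r sinθ); lever angle φ = atan2(r sinθ, d + r cosθ).
Differentiating tanφ: φ̇ = rω(d cosθ + r)/(d² + r² + 2dr cosθ).
d² + r² + 2dr cosθ = |CA|² = 0.069193 m²;  d cosθ + r = +0.24314 m.
|ω_lever| = |0.0734·7.645·+0.24314| / 0.069193 = 1.9717 rad/s.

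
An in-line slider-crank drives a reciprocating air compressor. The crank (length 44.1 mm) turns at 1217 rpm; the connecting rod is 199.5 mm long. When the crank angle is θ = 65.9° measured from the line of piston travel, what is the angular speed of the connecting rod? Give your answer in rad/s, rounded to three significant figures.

11.7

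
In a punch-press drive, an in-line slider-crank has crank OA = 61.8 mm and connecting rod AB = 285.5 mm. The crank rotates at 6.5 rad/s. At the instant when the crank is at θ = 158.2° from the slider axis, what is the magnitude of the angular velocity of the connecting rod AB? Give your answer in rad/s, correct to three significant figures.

1.31

ω = 6.5 rad/s
The rod makes angle φ with the slider axis where L sinφ = r sinθ; differentiating, L cosφ·φ̇ = r ω cosθ.
L cosφ = √(L² − r² sin²θ) = 0.28458 m.
|ω_rod| = r ω |cosθ| / √(L² − r² sin²θ) = 0.0618·6.5·0.92849/0.28458 = 1.3106 rad/s.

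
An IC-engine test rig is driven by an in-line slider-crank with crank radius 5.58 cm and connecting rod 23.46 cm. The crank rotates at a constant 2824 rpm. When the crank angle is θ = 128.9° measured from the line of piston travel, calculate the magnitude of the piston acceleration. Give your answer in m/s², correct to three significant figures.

3300

ω = 2π·2824/60 = 295.7 rad/s
x(θ) = r cosθ + √(L² − r² sin²θ); with ω constant, a = ω²·d²x/dθ².
d²x/dθ² = −r cosθ − r²(cos2θ)/√u − r⁴ sin²2θ/(4u^{3/2}),  u = L² − r² sin²θ = 0.0531513 m².
Substituting r = 0.0558 m, L = 0.2346 m, θ = 128.9°: d²x/dθ² = +0.037705 m.
a = ω²·d²x/dθ² = (295.7)²·(+0.037705) = +3297.5 m/s²;  |a| = 3297.5 m/s².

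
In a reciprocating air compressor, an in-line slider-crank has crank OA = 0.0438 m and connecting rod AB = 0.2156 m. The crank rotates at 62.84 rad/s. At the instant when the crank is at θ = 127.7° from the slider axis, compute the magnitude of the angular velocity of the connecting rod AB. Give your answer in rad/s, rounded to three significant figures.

7.91

ω = 62.84 rad/s
The rod makes angle φ with the slider axis where L sinφ = r sinθ; differentiating, L cosφ·φ̇ = r ω cosθ.
L cosφ = √(L² − r² sin²θ) = 0.2128 m.
|ω_rod| = r ω |cosθ| / √(L² − r² sin²θ) = 0.0438·62.84·0.61153/0.2128 = 7.9097 rad/s.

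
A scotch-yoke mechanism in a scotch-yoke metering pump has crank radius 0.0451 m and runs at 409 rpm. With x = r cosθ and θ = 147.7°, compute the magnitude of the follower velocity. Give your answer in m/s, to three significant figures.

ω = 42.83 rad/s (from 409 rpm).
x = r cosθ ⇒ ẋ = −rω sinθ.
|v| = rω|sinθ| = 0.0451·42.83·|sin 147.7°| = 1.0322 m/s.

1.03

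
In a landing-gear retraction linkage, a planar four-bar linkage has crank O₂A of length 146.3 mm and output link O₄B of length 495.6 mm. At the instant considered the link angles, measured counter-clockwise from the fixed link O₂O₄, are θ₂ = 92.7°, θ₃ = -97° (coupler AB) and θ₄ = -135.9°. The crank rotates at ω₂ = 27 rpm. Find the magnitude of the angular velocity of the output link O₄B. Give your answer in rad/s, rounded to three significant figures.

0.224

ω₂ = 2.827 rad/s (from 27 rpm).
Differentiating the loop-closure r₂e^{iθ₂}+r₃e^{iθ₃}=r₁+r₄e^{iθ₄} gives r₂ω₂e^{iθ₂}+r₃ω₃e^{iθ₃}=r₄ω₄e^{iθ₄}.
Eliminating the other unknown: ω₄ = r₂ω₂ sin(θ₂−θ₃) / [r₄ sin(θ₄−θ₃)].
Numerator sine = -0.16849; denominator sine = -0.62796.
Result = 0.1463·2.827·(-0.16849) / (0.4956·(-0.62796)) = +0.22395 rad/s; magnitude 0.22395 rad/s.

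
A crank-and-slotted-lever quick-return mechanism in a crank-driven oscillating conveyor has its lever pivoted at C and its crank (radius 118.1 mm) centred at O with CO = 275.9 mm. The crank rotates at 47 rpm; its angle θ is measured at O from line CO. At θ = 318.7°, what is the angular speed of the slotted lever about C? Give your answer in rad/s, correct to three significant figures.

ω = 4.922 rad/s (from 47 rpm).
Crank pin A relative to C: A = (d + r cosθ, r sinθ); lever angle φ = atan2(r sinθ, d + r cosθ).
Differentiating tanφ: φ̇ = rω(d cosθ + r)/(d² + r² + 2dr cosθ).
d² + r² + 2dr cosθ = |CA|² = 0.139026 m²;  d cosθ + r = +0.32537 m.
|ω_lever| = |0.1181·4.922·+0.32537| / 0.139026 = 1.3604 rad/s.

1.36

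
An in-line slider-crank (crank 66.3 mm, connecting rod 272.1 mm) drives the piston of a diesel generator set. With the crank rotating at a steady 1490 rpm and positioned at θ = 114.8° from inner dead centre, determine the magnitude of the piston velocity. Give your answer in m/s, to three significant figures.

8.41

ω = 2π·1490/60 = 156 rad/s
For an in-line slider-crank, x = r cosθ + √(L² − r² sin²θ), so v = −rω sinθ·[1 + r cosθ/√(L² − r² sin²θ)].
With r = 0.0663 m, L = 0.2721 m, θ = 114.8°: √(L² − r² sin²θ) = 0.26536 m.
v = −0.0663·156·0.90778·[1 + 0.0663·-0.41945/0.26536] = -8.4067 m/s.
|v| = 8.4067 m/s.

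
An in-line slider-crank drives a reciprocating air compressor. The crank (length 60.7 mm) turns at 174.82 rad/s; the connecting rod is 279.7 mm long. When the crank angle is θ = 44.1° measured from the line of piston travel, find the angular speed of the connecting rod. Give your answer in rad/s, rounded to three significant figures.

ω = 174.8 rad/s
The rod makes angle φ with the slider axis where L sinφ = r sinθ; differentiating, L cosφ·φ̇ = r ω cosθ.
L cosφ = √(L² − r² sin²θ) = 0.27649 m.
|ω_rod| = r ω |cosθ| / √(L² − r² sin²θ) = 0.0607·174.8·0.71813/0.27649 = 27.561 rad/s.

27.6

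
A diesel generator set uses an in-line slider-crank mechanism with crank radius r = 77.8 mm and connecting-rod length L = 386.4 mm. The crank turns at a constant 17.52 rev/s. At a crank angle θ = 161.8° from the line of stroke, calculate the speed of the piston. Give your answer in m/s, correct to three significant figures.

ω = 2π·17.5 = 110.1 rad/s
For an in-line slider-crank, x = r cosθ + √(L² − r² sin²θ), so v = −rω sinθ·[1 + r cosθ/√(L² − r² sin²θ)].
With r = 0.0778 m, L = 0.3864 m, θ = 161.8°: √(L² − r² sin²θ) = 0.38564 m.
v = −0.0778·110.1·0.31233·[1 + 0.0778·-0.94997/0.38564] = -2.1623 m/s.
|v| = 2.1623 m/s.

2.16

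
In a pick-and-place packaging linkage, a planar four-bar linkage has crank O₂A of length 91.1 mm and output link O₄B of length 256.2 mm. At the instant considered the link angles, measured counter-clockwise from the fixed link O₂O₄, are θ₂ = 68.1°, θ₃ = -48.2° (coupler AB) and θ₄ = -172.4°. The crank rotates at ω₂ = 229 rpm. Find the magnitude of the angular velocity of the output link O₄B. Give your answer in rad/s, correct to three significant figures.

ω₂ = 23.98 rad/s (from 229 rpm).
Differentiating the loop-closure r₂e^{iθ₂}+r₃e^{iθ₃}=r₁+r₄e^{iθ₄} gives r₂ω₂e^{iθ₂}+r₃ω₃e^{iθ₃}=r₄ω₄e^{iθ₄}.
Eliminating the other unknown: ω₄ = r₂ω₂ sin(θ₂−θ₃) / [r₄ sin(θ₄−θ₃)].
Numerator sine = +0.89649; denominator sine = -0.82708.
Result = 0.0911·23.98·(+0.89649) / (0.2562·(-0.82708)) = -9.2427 rad/s; magnitude 9.2427 rad/s.

9.24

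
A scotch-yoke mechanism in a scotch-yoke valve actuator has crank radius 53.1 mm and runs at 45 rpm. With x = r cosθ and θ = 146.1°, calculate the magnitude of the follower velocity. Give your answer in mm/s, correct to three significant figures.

140

ω = 4.712 rad/s (from 45 rpm).
x = r cosθ ⇒ ẋ = −rω sinθ.
|v| = rω|sinθ| = 0.0531·4.712·|sin 146.1°| = 0.13956 m/s = 139.56 mm/s.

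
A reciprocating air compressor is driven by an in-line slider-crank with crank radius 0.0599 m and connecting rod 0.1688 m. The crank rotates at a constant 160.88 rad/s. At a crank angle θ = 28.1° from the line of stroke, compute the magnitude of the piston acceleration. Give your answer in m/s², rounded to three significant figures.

1690

ω = 160.9 rad/s
x(θ) = r cosθ + √(L² − r² sin²θ); with ω constant, a = ω²·d²x/dθ².
d²x/dθ² = −r cosθ − r²(cos2θ)/√u − r⁴ sin²2θ/(4u^{3/2}),  u = L² − r² sin²θ = 0.0276974 m².
Substituting r = 0.0599 m, L = 0.1688 m, θ = 28.1°: d²x/dθ² = -0.065315 m.
a = ω²·d²x/dθ² = (160.9)²·(-0.065315) = -1690.5 m/s²;  |a| = 1690.5 m/s².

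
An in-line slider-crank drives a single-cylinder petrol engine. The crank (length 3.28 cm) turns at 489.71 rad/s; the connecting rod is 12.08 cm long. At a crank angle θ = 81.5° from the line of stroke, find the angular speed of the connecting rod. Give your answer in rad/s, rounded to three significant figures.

20.4

ω = 489.7 rad/s
The rod makes angle φ with the slider axis where L sinφ = r sinθ; differentiating, L cosφ·φ̇ = r ω cosθ.
L cosφ = √(L² − r² sin²θ) = 0.11636 m.
|ω_rod| = r ω |cosθ| / √(L² − r² sin²θ) = 0.0328·489.7·0.14781/0.11636 = 20.403 rad/s.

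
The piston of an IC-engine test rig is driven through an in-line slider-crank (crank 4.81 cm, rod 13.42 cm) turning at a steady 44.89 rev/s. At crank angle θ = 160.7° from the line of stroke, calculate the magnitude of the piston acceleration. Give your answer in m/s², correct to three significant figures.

ω = 2π·44.9 = 282.1 rad/s
x(θ) = r cosθ + √(L² − r² sin²θ); with ω constant, a = ω²·d²x/dθ².
d²x/dθ² = −r cosθ − r²(cos2θ)/√u − r⁴ sin²2θ/(4u^{3/2}),  u = L² − r² sin²θ = 0.0177569 m².
Substituting r = 0.0481 m, L = 0.1342 m, θ = 160.7°: d²x/dθ² = +0.031608 m.
a = ω²·d²x/dθ² = (282.1)²·(+0.031608) = +2514.5 m/s²;  |a| = 2514.5 m/s².

2510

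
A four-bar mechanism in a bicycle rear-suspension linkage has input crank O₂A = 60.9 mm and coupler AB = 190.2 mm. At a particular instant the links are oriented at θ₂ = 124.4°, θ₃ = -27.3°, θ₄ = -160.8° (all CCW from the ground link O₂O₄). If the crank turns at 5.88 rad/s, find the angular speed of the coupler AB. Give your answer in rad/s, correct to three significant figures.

2.50

ω₂ = 5.88 rad/s
Differentiating the loop-closure r₂e^{iθ₂}+r₃e^{iθ₃}=r₁+r₄e^{iθ₄} gives r₂ω₂e^{iθ₂}+r₃ω₃e^{iθ₃}=r₄ω₄e^{iθ₄}.
Eliminating the other unknown: ω₃ = r₂ω₂ sin(θ₄−θ₂) / [r₃ sin(θ₃−θ₄)].
Numerator sine = +0.96502; denominator sine = +0.72537.
Result = 0.0609·5.88·(+0.96502) / (0.1902·(+0.72537)) = +2.5047 rad/s; magnitude 2.5047 rad/s.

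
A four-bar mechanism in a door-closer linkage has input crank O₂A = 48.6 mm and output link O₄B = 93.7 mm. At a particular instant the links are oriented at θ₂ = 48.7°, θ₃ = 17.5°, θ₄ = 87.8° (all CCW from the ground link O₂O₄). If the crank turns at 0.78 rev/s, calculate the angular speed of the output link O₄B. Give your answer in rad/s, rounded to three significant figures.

1.40

ω₂ = 4.901 rad/s (from 0.78 rev/s).
Differentiating the loop-closure r₂e^{iθ₂}+r₃e^{iθ₃}=r₁+r₄e^{iθ₄} gives r₂ω₂e^{iθ₂}+r₃ω₃e^{iθ₃}=r₄ω₄e^{iθ₄}.
Eliminating the other unknown: ω₄ = r₂ω₂ sin(θ₂−θ₃) / [r₄ sin(θ₄−θ₃)].
Numerator sine = +0.51803; denominator sine = +0.94147.
Result = 0.0486·4.901·(+0.51803) / (0.0937·(+0.94147)) = +1.3987 rad/s; magnitude 1.3987 rad/s.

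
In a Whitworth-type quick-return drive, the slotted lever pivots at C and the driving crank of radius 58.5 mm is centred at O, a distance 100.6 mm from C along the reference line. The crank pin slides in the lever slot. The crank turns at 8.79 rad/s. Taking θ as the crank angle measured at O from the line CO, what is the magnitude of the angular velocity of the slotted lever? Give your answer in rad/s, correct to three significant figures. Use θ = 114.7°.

ω = 8.79 rad/s
Crank pin A relative to C: A = (d + r cosθ, r sinθ); lever angle φ = atan2(r sinθ, d + r cosθ).
Differentiating tanφ: φ̇ = rω(d cosθ + r)/(d² + r² + 2dr cosθ).
d² + r² + 2dr cosθ = |CA|² = 0.00862423 m²;  d cosθ + r = +0.016463 m.
|ω_lever| = |0.0585·8.79·+0.016463| / 0.00862423 = 0.98157 rad/s.

0.982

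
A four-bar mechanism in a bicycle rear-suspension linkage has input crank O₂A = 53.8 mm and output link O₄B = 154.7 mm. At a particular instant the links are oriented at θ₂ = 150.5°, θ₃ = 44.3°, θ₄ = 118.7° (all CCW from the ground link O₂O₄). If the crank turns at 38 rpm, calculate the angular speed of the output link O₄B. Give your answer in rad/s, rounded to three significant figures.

ω₂ = 3.979 rad/s (from 38 rpm).
Differentiating the loop-closure r₂e^{iθ₂}+r₃e^{iθ₃}=r₁+r₄e^{iθ₄} gives r₂ω₂e^{iθ₂}+r₃ω₃e^{iθ₃}=r₄ω₄e^{iθ₄}.
Eliminating the other unknown: ω₄ = r₂ω₂ sin(θ₂−θ₃) / [r₄ sin(θ₄−θ₃)].
Numerator sine = +0.96029; denominator sine = +0.96316.
Result = 0.0538·3.979·(+0.96029) / (0.1547·(+0.96316)) = +1.3798 rad/s; magnitude 1.3798 rad/s.

1.38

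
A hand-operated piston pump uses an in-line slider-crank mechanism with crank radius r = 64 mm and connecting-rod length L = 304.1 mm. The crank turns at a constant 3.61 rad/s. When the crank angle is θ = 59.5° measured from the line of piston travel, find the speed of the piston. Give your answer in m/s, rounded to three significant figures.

ω = 3.61 rad/s
For an in-line slider-crank, x = r cosθ + √(L² − r² sin²θ), so v = −rω sinθ·[1 + r cosθ/√(L² − r² sin²θ)].
With r = 0.064 m, L = 0.3041 m, θ = 59.5°: √(L² − r² sin²θ) = 0.29906 m.
v = −0.064·3.61·0.86163·[1 + 0.064·0.50754/0.29906] = -0.22069 m/s.
|v| = 0.22069 m/s.

0.221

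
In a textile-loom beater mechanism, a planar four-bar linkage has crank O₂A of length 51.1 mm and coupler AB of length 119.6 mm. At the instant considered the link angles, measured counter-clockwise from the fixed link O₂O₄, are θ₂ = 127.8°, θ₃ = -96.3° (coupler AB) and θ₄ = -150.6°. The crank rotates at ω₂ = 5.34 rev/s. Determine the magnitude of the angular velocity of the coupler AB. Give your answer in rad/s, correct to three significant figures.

ω₂ = 33.55 rad/s (from 5.34 rev/s).
Differentiating the loop-closure r₂e^{iθ₂}+r₃e^{iθ₃}=r₁+r₄e^{iθ₄} gives r₂ω₂e^{iθ₂}+r₃ω₃e^{iθ₃}=r₄ω₄e^{iθ₄}.
Eliminating the other unknown: ω₃ = r₂ω₂ sin(θ₄−θ₂) / [r₃ sin(θ₃−θ₄)].
Numerator sine = +0.98927; denominator sine = +0.81208.
Result = 0.0511·33.55·(+0.98927) / (0.1196·(+0.81208)) = +17.463 rad/s; magnitude 17.463 rad/s.

17.5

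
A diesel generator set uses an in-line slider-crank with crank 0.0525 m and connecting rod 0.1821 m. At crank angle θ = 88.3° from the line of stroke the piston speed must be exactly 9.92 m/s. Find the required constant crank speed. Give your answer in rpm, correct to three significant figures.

For an in-line slider-crank, |v_piston| = rω|sinθ|·[1 + r cosθ/√(L² − r² sin²θ)].
With r = 0.0525 m, L = 0.1821 m, θ = 88.3°: the bracketed kinematic factor |dx/dθ| = 0.052946 m.
ω = v/|dx/dθ| = 9.92/0.052946 = 187.36 rad/s.
N = 60ω/(2π) = 1789.2 rpm.

1790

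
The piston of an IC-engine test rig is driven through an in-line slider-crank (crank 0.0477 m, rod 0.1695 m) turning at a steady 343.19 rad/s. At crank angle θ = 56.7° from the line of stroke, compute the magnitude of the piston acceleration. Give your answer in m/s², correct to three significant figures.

2470

ω = 343.2 rad/s
x(θ) = r cosθ + √(L² − r² sin²θ); with ω constant, a = ω²·d²x/dθ².
d²x/dθ² = −r cosθ − r²(cos2θ)/√u − r⁴ sin²2θ/(4u^{3/2}),  u = L² − r² sin²θ = 0.0271408 m².
Substituting r = 0.0477 m, L = 0.1695 m, θ = 56.7°: d²x/dθ² = -0.020947 m.
a = ω²·d²x/dθ² = (343.2)²·(-0.020947) = -2467.1 m/s²;  |a| = 2467.1 m/s².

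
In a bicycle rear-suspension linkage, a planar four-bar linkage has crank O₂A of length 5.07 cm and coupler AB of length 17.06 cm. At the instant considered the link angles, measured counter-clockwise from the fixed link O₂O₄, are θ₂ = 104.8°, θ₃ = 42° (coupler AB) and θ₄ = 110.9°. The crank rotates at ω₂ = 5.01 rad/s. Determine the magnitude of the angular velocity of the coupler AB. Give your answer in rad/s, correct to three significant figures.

ω₂ = 5.01 rad/s
Differentiating the loop-closure r₂e^{iθ₂}+r₃e^{iθ₃}=r₁+r₄e^{iθ₄} gives r₂ω₂e^{iθ₂}+r₃ω₃e^{iθ₃}=r₄ω₄e^{iθ₄}.
Eliminating the other unknown: ω₃ = r₂ω₂ sin(θ₄−θ₂) / [r₃ sin(θ₃−θ₄)].
Numerator sine = +0.10626; denominator sine = -0.93295.
Result = 0.0507·5.01·(+0.10626) / (0.1706·(-0.93295)) = -0.16959 rad/s; magnitude 0.16959 rad/s.

0.170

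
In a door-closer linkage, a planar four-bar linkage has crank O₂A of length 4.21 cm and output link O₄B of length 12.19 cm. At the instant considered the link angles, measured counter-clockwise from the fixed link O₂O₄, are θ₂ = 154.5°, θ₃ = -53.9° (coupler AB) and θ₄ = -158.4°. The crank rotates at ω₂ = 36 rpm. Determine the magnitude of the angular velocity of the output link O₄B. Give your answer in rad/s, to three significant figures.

0.640

ω₂ = 3.77 rad/s (from 36 rpm).
Differentiating the loop-closure r₂e^{iθ₂}+r₃e^{iθ₃}=r₁+r₄e^{iθ₄} gives r₂ω₂e^{iθ₂}+r₃ω₃e^{iθ₃}=r₄ω₄e^{iθ₄}.
Eliminating the other unknown: ω₄ = r₂ω₂ sin(θ₂−θ₃) / [r₄ sin(θ₄−θ₃)].
Numerator sine = -0.47562; denominator sine = -0.96815.
Result = 0.0421·3.77·(-0.47562) / (0.1219·(-0.96815)) = +0.63963 rad/s; magnitude 0.63963 rad/s.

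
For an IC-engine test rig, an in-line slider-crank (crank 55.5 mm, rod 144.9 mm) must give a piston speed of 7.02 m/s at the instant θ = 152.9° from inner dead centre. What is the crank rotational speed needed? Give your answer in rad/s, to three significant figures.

425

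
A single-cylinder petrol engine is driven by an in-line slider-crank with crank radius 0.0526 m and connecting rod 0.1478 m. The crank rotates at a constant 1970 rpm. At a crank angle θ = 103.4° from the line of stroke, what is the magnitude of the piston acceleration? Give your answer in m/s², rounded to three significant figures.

1270

ω = 2π·1970/60 = 206.3 rad/s
x(θ) = r cosθ + √(L² − r² sin²θ); with ω constant, a = ω²·d²x/dθ².
d²x/dθ² = −r cosθ − r²(cos2θ)/√u − r⁴ sin²2θ/(4u^{3/2}),  u = L² − r² sin²θ = 0.0192267 m².
Substituting r = 0.0526 m, L = 0.1478 m, θ = 103.4°: d²x/dθ² = +0.029854 m.
a = ω²·d²x/dθ² = (206.3)²·(+0.029854) = +1270.6 m/s²;  |a| = 1270.6 m/s².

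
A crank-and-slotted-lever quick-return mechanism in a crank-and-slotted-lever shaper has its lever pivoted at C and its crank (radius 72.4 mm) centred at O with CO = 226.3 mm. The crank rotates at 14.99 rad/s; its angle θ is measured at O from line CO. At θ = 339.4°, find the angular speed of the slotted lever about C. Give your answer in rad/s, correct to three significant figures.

ω = 14.99 rad/s
Crank pin A relative to C: A = (d + r cosθ, r sinθ); lever angle φ = atan2(r sinθ, d + r cosθ).
Differentiating tanφ: φ̇ = rω(d cosθ + r)/(d² + r² + 2dr cosθ).
d² + r² + 2dr cosθ = |CA|² = 0.0871265 m²;  d cosθ + r = +0.28423 m.
|ω_lever| = |0.0724·14.99·+0.28423| / 0.0871265 = 3.5405 rad/s.

3.54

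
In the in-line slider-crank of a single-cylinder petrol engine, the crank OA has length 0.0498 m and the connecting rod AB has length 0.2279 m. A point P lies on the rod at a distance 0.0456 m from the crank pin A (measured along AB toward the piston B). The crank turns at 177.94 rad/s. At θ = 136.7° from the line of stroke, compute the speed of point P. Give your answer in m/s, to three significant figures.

7.82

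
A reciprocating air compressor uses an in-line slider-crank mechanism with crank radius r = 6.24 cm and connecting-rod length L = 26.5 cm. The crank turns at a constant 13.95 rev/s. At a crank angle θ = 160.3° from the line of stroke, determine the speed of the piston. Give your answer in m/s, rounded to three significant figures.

1.43

ω = 2π·13.9 = 87.65 rad/s
For an in-line slider-crank, x = r cosθ + √(L² − r² sin²θ), so v = −rω sinθ·[1 + r cosθ/√(L² − r² sin²θ)].
With r = 0.0624 m, L = 0.265 m, θ = 160.3°: √(L² − r² sin²θ) = 0.26416 m.
v = −0.0624·87.65·0.33710·[1 + 0.0624·-0.94147/0.26416] = -1.4337 m/s.
|v| = 1.4337 m/s.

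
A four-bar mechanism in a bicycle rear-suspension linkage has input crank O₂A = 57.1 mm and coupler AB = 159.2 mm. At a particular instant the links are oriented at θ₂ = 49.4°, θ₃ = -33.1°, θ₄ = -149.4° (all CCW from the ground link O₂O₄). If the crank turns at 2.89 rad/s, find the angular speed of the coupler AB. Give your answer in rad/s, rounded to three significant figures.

0.373

ω₂ = 2.89 rad/s
Differentiating the loop-closure r₂e^{iθ₂}+r₃e^{iθ₃}=r₁+r₄e^{iθ₄} gives r₂ω₂e^{iθ₂}+r₃ω₃e^{iθ₃}=r₄ω₄e^{iθ₄}.
Eliminating the other unknown: ω₃ = r₂ω₂ sin(θ₄−θ₂) / [r₃ sin(θ₃−θ₄)].
Numerator sine = +0.32227; denominator sine = +0.89649.
Result = 0.0571·2.89·(+0.32227) / (0.1592·(+0.89649)) = +0.37262 rad/s; magnitude 0.37262 rad/s.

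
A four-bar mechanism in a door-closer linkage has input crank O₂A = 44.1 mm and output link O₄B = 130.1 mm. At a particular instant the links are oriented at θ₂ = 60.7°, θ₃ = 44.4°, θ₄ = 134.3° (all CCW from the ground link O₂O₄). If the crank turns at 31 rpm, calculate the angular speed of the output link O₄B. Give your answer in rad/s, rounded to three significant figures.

0.309

ω₂ = 3.246 rad/s (from 31 rpm).
Differentiating the loop-closure r₂e^{iθ₂}+r₃e^{iθ₃}=r₁+r₄e^{iθ₄} gives r₂ω₂e^{iθ₂}+r₃ω₃e^{iθ₃}=r₄ω₄e^{iθ₄}.
Eliminating the other unknown: ω₄ = r₂ω₂ sin(θ₂−θ₃) / [r₄ sin(θ₄−θ₃)].
Numerator sine = +0.28067; denominator sine = +1.00000.
Result = 0.0441·3.246·(+0.28067) / (0.1301·(+1.00000)) = +0.30885 rad/s; magnitude 0.30885 rad/s.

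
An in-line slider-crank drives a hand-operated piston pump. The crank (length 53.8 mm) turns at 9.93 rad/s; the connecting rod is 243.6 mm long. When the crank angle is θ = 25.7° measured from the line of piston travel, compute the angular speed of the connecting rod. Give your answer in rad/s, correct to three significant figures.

ω = 9.93 rad/s
The rod makes angle φ with the slider axis where L sinφ = r sinθ; differentiating, L cosφ·φ̇ = r ω cosθ.
L cosφ = √(L² − r² sin²θ) = 0.24248 m.
|ω_rod| = r ω |cosθ| / √(L² − r² sin²θ) = 0.0538·9.93·0.90108/0.24248 = 1.9853 rad/s.

1.99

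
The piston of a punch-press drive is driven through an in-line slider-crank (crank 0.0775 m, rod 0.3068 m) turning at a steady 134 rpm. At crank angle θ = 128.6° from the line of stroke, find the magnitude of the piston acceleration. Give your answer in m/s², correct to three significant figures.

ω = 2π·134/60 = 14.03 rad/s
x(θ) = r cosθ + √(L² − r² sin²θ); with ω constant, a = ω²·d²x/dθ².
d²x/dθ² = −r cosθ − r²(cos2θ)/√u − r⁴ sin²2θ/(4u^{3/2}),  u = L² − r² sin²θ = 0.0904578 m².
Substituting r = 0.0775 m, L = 0.3068 m, θ = 128.6°: d²x/dθ² = +0.05246 m.
a = ω²·d²x/dθ² = (14.03)²·(+0.05246) = +10.33 m/s²;  |a| = 10.33 m/s².

10.3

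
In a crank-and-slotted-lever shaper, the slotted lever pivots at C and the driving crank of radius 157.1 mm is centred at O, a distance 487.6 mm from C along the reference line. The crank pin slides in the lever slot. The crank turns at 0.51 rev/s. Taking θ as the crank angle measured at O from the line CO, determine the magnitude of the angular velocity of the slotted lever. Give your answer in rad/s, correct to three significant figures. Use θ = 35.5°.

0.720

ω = 3.204 rad/s (from 0.51 rev/s).
Crank pin A relative to C: A = (d + r cosθ, r sinθ); lever angle φ = atan2(r sinθ, d + r cosθ).
Differentiating tanφ: φ̇ = rω(d cosθ + r)/(d² + r² + 2dr cosθ).
d² + r² + 2dr cosθ = |CA|² = 0.38716 m²;  d cosθ + r = +0.55406 m.
|ω_lever| = |0.1571·3.204·+0.55406| / 0.38716 = 0.72044 rad/s.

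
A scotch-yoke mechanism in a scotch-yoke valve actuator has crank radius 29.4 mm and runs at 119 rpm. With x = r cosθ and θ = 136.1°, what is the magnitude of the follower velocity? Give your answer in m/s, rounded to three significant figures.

0.254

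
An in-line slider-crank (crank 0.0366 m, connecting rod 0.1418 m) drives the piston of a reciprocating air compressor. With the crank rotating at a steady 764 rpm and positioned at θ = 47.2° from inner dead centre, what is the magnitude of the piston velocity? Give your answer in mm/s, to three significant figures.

ω = 2π·764/60 = 80.01 rad/s
For an in-line slider-crank, x = r cosθ + √(L² − r² sin²θ), so v = −rω sinθ·[1 + r cosθ/√(L² − r² sin²θ)].
With r = 0.0366 m, L = 0.1418 m, θ = 47.2°: √(L² − r² sin²θ) = 0.13923 m.
v = −0.0366·80.01·0.73373·[1 + 0.0366·0.67944/0.13923] = -2.5323 m/s.
|v| = 2.5323 m/s = 2532.3 mm/s.

2530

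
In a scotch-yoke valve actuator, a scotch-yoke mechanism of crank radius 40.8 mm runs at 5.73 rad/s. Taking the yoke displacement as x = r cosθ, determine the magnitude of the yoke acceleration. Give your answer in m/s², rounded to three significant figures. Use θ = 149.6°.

ω = 5.73 rad/s
x = r cosθ ⇒ ẍ = −rω² cosθ (ω constant).
|a| = rω²|cosθ| = 0.0408·(5.73)²·|cos 149.6°| = 1.1554 m/s².

1.16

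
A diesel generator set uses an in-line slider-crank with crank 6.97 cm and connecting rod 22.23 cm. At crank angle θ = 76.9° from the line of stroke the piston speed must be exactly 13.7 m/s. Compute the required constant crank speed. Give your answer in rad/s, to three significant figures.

188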